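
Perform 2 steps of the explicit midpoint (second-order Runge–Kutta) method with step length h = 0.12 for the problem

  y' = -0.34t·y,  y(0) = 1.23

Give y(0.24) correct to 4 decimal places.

Midpoint: k1 = f(t_n, y_n); k2 = f(t_n + h/2, y_n + (h/2)·k1); y_{n+1} = y_n + h·k2.
t=0.000000, y=1.230000:
  k1 = f(0.000000, 1.230000) = 0.000000
  k2 = f(0.060000, 1.230000) = -0.025092
  y ← 1.230000 + 0.12·(-0.025092) = 1.226989
t=0.120000, y=1.226989:
  k1 = f(0.120000, 1.226989) = -0.050061
  k2 = f(0.180000, 1.223985) = -0.074908
  y ← 1.226989 + 0.12·(-0.074908) = 1.218000
y(0.24) ≈ 1.2180

1.2180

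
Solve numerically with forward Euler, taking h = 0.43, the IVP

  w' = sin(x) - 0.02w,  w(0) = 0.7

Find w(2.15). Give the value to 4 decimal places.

2.0002

Euler: w_{n+1} = w_n + h·f(x_n, w_n).
x=0.000000, w=0.700000: f=-0.014000 → w ← 0.700000 + 0.43·(-0.014000) = 0.693980
x=0.430000, w=0.693980: f=0.402991 → w ← 0.693980 + 0.43·0.402991 = 0.867266
x=0.860000, w=0.867266: f=0.740497 → w ← 0.867266 + 0.43·0.740497 = 1.185680
x=1.290000, w=1.185680: f=0.937121 → w ← 1.185680 + 0.43·0.937121 = 1.588642
x=1.720000, w=1.588642: f=0.957117 → w ← 1.588642 + 0.43·0.957117 = 2.000203
w(2.15) ≈ 2.0002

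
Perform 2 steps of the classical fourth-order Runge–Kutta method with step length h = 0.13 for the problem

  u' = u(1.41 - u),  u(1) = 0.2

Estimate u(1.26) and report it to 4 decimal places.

RK4: k1 = f(t_n, u_n); k2 = f(t_n + h/2, u_n + (h/2)·k1); k3 = f(t_n + h/2, u_n + (h/2)·k2); k4 = f(t_n + h, u_n + h·k3); u_{n+1} = u_n + (h/6)·(k1 + 2k2 + 2k3 + k4).
t=1.000000, u=0.200000:
  k1 = f(1.000000, 0.200000) = 0.242000
  k2 = f(1.065000, 0.215730) = 0.257640
  k3 = f(1.065000, 0.216747) = 0.258634
  k4 = f(1.130000, 0.233622) = 0.274828
  u ← 0.200000 + (0.13/6)·(k1 + 2k2 + 2k3 + k4) = 0.233570
t=1.130000, u=0.233570:
  k1 = f(1.130000, 0.233570) = 0.274779
  k2 = f(1.195000, 0.251430) = 0.291300
  k3 = f(1.195000, 0.252504) = 0.292273
  k4 = f(1.260000, 0.271565) = 0.309159
  u ← 0.233570 + (0.13/6)·(k1 + 2k2 + 2k3 + k4) = 0.271510
u(1.26) ≈ 0.2715

0.2715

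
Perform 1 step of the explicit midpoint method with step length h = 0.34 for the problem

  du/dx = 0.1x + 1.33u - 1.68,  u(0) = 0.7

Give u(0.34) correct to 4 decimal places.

Midpoint: k1 = f(x_n, u_n); k2 = f(x_n + h/2, u_n + (h/2)·k1); u_{n+1} = u_n + h·k2.
x=0.000000, u=0.700000:
  k1 = f(0.000000, 0.700000) = -0.749000
  k2 = f(0.170000, 0.572670) = -0.901349
  u ← 0.700000 + 0.34·(-0.901349) = 0.393541
u(0.34) ≈ 0.3935

0.3935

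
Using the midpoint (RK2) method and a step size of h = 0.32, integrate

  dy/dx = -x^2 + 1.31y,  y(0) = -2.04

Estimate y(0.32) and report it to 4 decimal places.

Midpoint: k1 = f(x_n, y_n); k2 = f(x_n + h/2, y_n + (h/2)·k1); y_{n+1} = y_n + h·k2.
x=0.000000, y=-2.040000:
  k1 = f(0.000000, -2.040000) = -2.672400
  k2 = f(0.160000, -2.467584) = -3.258135
  y ← -2.040000 + 0.32·(-3.258135) = -3.082603
y(0.32) ≈ -3.0826

-3.0826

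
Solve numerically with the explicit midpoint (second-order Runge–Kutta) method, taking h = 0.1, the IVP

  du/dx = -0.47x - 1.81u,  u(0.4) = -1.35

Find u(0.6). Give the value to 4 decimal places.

-0.9821

Midpoint: k1 = f(x_n, u_n); k2 = f(x_n + h/2, u_n + (h/2)·k1); u_{n+1} = u_n + h·k2.
x=0.400000, u=-1.350000:
  k1 = f(0.400000, -1.350000) = 2.255500
  k2 = f(0.450000, -1.237225) = 2.027877
  u ← -1.350000 + 0.1·2.027877 = -1.147212
x=0.500000, u=-1.147212:
  k1 = f(0.500000, -1.147212) = 1.841454
  k2 = f(0.550000, -1.055140) = 1.651303
  u ← -1.147212 + 0.1·1.651303 = -0.982082
u(0.6) ≈ -0.9821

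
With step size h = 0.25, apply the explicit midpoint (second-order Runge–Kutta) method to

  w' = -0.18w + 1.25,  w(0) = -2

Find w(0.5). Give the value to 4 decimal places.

Midpoint: k1 = f(x_n, w_n); k2 = f(x_n + h/2, w_n + (h/2)·k1); w_{n+1} = w_n + h·k2.
x=0.000000, w=-2.000000:
  k1 = f(0.000000, -2.000000) = 1.610000
  k2 = f(0.125000, -1.798750) = 1.573775
  w ← -2.000000 + 0.25·1.573775 = -1.606556
x=0.250000, w=-1.606556:
  k1 = f(0.250000, -1.606556) = 1.539180
  k2 = f(0.375000, -1.414159) = 1.504549
  w ← -1.606556 + 0.25·1.504549 = -1.230419
w(0.5) ≈ -1.2304

-1.2304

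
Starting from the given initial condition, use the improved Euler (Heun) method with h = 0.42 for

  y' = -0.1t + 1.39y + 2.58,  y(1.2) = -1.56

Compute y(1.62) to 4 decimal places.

-1.4106

Heun: k1 = f(t_n, y_n); k2 = f(t_n + h, y_n + h·k1); y_{n+1} = y_n + (h/2)·(k1 + k2).
t=1.200000, y=-1.560000:
  k1 = f(1.200000, -1.560000) = 0.291600
  k2 = f(1.620000, -1.437528) = 0.419836
  y ← -1.560000 + (0.42/2)·(0.291600 + 0.419836) = -1.410598
y(1.62) ≈ -1.4106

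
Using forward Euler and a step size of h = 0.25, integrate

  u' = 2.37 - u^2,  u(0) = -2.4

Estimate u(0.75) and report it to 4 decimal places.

-11.6992

Euler: u_{n+1} = u_n + h·f(x_n, u_n).
x=0.000000, u=-2.400000: f=-3.390000 → u ← -2.400000 + 0.25·(-3.390000) = -3.247500
x=0.250000, u=-3.247500: f=-8.176256 → u ← -3.247500 + 0.25·(-8.176256) = -5.291564
x=0.500000, u=-5.291564: f=-25.630650 → u ← -5.291564 + 0.25·(-25.630650) = -11.699227
u(0.75) ≈ -11.6992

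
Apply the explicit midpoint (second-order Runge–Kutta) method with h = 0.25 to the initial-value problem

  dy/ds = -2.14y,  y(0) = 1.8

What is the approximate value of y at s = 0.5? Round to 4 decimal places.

Midpoint: k1 = f(s_n, y_n); k2 = f(s_n + h/2, y_n + (h/2)·k1); y_{n+1} = y_n + h·k2.
s=0.000000, y=1.800000:
  k1 = f(0.000000, 1.800000) = -3.852000
  k2 = f(0.125000, 1.318500) = -2.821590
  y ← 1.800000 + 0.25·(-2.821590) = 1.094603
s=0.250000, y=1.094603:
  k1 = f(0.250000, 1.094603) = -2.342449
  k2 = f(0.375000, 0.801796) = -1.715844
  y ← 1.094603 + 0.25·(-1.715844) = 0.665641
y(0.5) ≈ 0.6656

0.6656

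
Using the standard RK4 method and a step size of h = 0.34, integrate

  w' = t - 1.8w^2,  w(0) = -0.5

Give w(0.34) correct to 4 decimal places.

RK4: k1 = f(t_n, w_n); k2 = f(t_n + h/2, w_n + (h/2)·k1); k3 = f(t_n + h/2, w_n + (h/2)·k2); k4 = f(t_n + h, w_n + h·k3); w_{n+1} = w_n + (h/6)·(k1 + 2k2 + 2k3 + k4).
t=0.000000, w=-0.500000:
  k1 = f(0.000000, -0.500000) = -0.450000
  k2 = f(0.170000, -0.576500) = -0.428234
  k3 = f(0.170000, -0.572800) = -0.420579
  k4 = f(0.340000, -0.642997) = -0.404201
  w ← -0.500000 + (0.34/6)·(k1 + 2k2 + 2k3 + k4) = -0.644604
w(0.34) ≈ -0.6446

-0.6446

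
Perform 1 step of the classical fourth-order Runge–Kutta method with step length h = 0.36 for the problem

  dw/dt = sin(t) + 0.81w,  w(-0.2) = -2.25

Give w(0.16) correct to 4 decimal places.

-3.0237

RK4: k1 = f(t_n, w_n); k2 = f(t_n + h/2, w_n + (h/2)·k1); k3 = f(t_n + h/2, w_n + (h/2)·k2); k4 = f(t_n + h, w_n + h·k3); w_{n+1} = w_n + (h/6)·(k1 + 2k2 + 2k3 + k4).
t=-0.200000, w=-2.250000:
  k1 = f(-0.200000, -2.250000) = -2.021169
  k2 = f(-0.020000, -2.613810) = -2.137185
  k3 = f(-0.020000, -2.634693) = -2.154100
  k4 = f(0.160000, -3.025476) = -2.291317
  w ← -2.250000 + (0.36/6)·(k1 + 2k2 + 2k3 + k4) = -3.023703
w(0.16) ≈ -3.0237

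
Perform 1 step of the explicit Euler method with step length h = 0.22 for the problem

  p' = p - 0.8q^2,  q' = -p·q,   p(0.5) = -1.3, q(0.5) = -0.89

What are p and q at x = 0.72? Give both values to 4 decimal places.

-1.7254, -1.1445

Euler on (p,q): p_{n+1} = p_n + h·p', q_{n+1} = q_n + h·q'.
0.500000: (-1.300000, -0.890000); f=(-1.933680, -1.157000) → (-1.725410, -1.144540)
(p(0.72), q(0.72)) ≈ (-1.7254, -1.1445)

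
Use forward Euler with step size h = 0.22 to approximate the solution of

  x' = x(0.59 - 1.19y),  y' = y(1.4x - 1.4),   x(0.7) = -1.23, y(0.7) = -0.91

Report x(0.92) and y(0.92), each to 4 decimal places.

Euler on (x,y): x_{n+1} = x_n + h·x', y_{n+1} = y_n + h·y'.
0.700000: (-1.230000, -0.910000); f=(-2.057667, 2.841020) → (-1.682687, -0.284976)
(x(0.92), y(0.92)) ≈ (-1.6827, -0.2850)

-1.6827, -0.2850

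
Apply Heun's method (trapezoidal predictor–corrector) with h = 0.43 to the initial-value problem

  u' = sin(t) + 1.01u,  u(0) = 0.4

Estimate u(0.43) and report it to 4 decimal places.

0.7011

Heun: k1 = f(t_n, u_n); k2 = f(t_n + h, u_n + h·k1); u_{n+1} = u_n + (h/2)·(k1 + k2).
t=0.000000, u=0.400000:
  k1 = f(0.000000, 0.400000) = 0.404000
  k2 = f(0.430000, 0.573720) = 0.996328
  u ← 0.400000 + (0.43/2)·(0.404000 + 0.996328) = 0.701071
u(0.43) ≈ 0.7011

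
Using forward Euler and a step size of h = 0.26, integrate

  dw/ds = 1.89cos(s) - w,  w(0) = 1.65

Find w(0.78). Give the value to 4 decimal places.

Euler: w_{n+1} = w_n + h·f(s_n, w_n).
s=0.000000, w=1.650000: f=0.240000 → w ← 1.650000 + 0.26·0.240000 = 1.712400
s=0.260000, w=1.712400: f=0.114077 → w ← 1.712400 + 0.26·0.114077 = 1.742060
s=0.520000, w=1.742060: f=-0.101882 → w ← 1.742060 + 0.26·(-0.101882) = 1.715571
w(0.78) ≈ 1.7156

1.7156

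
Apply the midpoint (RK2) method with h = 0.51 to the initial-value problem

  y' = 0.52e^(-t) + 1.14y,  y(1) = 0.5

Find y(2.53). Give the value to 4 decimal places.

3.1469

Midpoint: k1 = f(t_n, y_n); k2 = f(t_n + h/2, y_n + (h/2)·k1); y_{n+1} = y_n + h·k2.
t=1.000000, y=0.500000:
  k1 = f(1.000000, 0.500000) = 0.761297
  k2 = f(1.255000, 0.694131) = 0.939549
  y ← 0.500000 + 0.51·0.939549 = 0.979170
t=1.510000, y=0.979170:
  k1 = f(1.510000, 0.979170) = 1.231127
  k2 = f(1.765000, 1.293107) = 1.563159
  y ← 0.979170 + 0.51·1.563159 = 1.776381
t=2.020000, y=1.776381:
  k1 = f(2.020000, 1.776381) = 2.094055
  k2 = f(2.275000, 2.310365) = 2.687271
  y ← 1.776381 + 0.51·2.687271 = 3.146889
y(2.53) ≈ 3.1469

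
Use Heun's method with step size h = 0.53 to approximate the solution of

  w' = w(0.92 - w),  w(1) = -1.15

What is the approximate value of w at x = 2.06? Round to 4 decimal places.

Heun: k1 = f(x_n, w_n); k2 = f(x_n + h, w_n + h·k1); w_{n+1} = w_n + (h/2)·(k1 + k2).
x=1.000000, w=-1.150000:
  k1 = f(1.000000, -1.150000) = -2.380500
  k2 = f(1.530000, -2.411665) = -8.034860
  w ← -1.150000 + (0.53/2)·(-2.380500 + (-8.034860)) = -3.910070
x=1.530000, w=-3.910070:
  k1 = f(1.530000, -3.910070) = -18.885915
  k2 = f(2.060000, -13.919605) = -206.561449
  w ← -3.910070 + (0.53/2)·(-18.885915 + (-206.561449)) = -63.653622
w(2.06) ≈ -63.6536

-63.6536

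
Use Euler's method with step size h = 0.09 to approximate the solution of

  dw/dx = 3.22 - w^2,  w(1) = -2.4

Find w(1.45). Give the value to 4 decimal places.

-5.5810

Euler: w_{n+1} = w_n + h·f(x_n, w_n).
x=1.000000, w=-2.400000: f=-2.540000 → w ← -2.400000 + 0.09·(-2.540000) = -2.628600
x=1.090000, w=-2.628600: f=-3.689538 → w ← -2.628600 + 0.09·(-3.689538) = -2.960658
x=1.180000, w=-2.960658: f=-5.545498 → w ← -2.960658 + 0.09·(-5.545498) = -3.459753
x=1.270000, w=-3.459753: f=-8.749893 → w ← -3.459753 + 0.09·(-8.749893) = -4.247244
x=1.360000, w=-4.247244: f=-14.819078 → w ← -4.247244 + 0.09·(-14.819078) = -5.580961
w(1.45) ≈ -5.5810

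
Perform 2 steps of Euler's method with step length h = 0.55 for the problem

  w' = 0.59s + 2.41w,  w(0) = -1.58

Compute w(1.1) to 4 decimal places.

Euler: w_{n+1} = w_n + h·f(s_n, w_n).
s=0.000000, w=-1.580000: f=-3.807800 → w ← -1.580000 + 0.55·(-3.807800) = -3.674290
s=0.550000, w=-3.674290: f=-8.530539 → w ← -3.674290 + 0.55·(-8.530539) = -8.366086
w(1.1) ≈ -8.3661

-8.3661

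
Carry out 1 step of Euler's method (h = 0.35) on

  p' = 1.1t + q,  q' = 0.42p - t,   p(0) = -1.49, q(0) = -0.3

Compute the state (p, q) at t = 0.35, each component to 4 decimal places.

Euler on (p,q): p_{n+1} = p_n + h·p', q_{n+1} = q_n + h·q'.
0.000000: (-1.490000, -0.300000); f=(-0.300000, -0.625800) → (-1.595000, -0.519030)
(p(0.35), q(0.35)) ≈ (-1.5950, -0.5190)

-1.5950, -0.5190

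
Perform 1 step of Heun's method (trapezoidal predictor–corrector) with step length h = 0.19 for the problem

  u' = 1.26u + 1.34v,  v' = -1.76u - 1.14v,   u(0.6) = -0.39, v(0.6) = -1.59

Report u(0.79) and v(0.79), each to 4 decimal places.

Heun on (u,v): k1 = f(t_n, state_n); k2 = f(t_n + h, state_n + h·k1); state_{n+1} = state_n + (h/2)·(k1 + k2).
0.600000: (-0.390000, -1.590000)
  k1 = (-2.622000, 2.499000)
  predictor → (-0.888180, -1.115190)
  k2 = (-2.613461, 2.834513)
  → (-0.887369, -1.083316)
(u(0.79), v(0.79)) ≈ (-0.8874, -1.0833)

-0.8874, -1.0833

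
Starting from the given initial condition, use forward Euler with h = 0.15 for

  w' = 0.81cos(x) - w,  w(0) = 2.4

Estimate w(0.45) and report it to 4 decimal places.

Euler: w_{n+1} = w_n + h·f(x_n, w_n).
x=0.000000, w=2.400000: f=-1.590000 → w ← 2.400000 + 0.15·(-1.590000) = 2.161500
x=0.150000, w=2.161500: f=-1.360595 → w ← 2.161500 + 0.15·(-1.360595) = 1.957411
x=0.300000, w=1.957411: f=-1.183588 → w ← 1.957411 + 0.15·(-1.183588) = 1.779872
w(0.45) ≈ 1.7799

1.7799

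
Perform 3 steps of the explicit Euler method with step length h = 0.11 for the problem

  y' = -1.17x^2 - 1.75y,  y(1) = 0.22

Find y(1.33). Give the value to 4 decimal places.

-0.2877

Euler: y_{n+1} = y_n + h·f(x_n, y_n).
x=1.000000, y=0.220000: f=-1.555000 → y ← 0.220000 + 0.11·(-1.555000) = 0.048950
x=1.110000, y=0.048950: f=-1.527220 → y ← 0.048950 + 0.11·(-1.527220) = -0.119044
x=1.220000, y=-0.119044: f=-1.533101 → y ← -0.119044 + 0.11·(-1.533101) = -0.287685
y(1.33) ≈ -0.2877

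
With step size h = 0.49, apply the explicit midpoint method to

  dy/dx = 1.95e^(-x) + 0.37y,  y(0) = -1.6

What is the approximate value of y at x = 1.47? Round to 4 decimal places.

-0.6265

Midpoint: k1 = f(x_n, y_n); k2 = f(x_n + h/2, y_n + (h/2)·k1); y_{n+1} = y_n + h·k2.
x=0.000000, y=-1.600000:
  k1 = f(0.000000, -1.600000) = 1.358000
  k2 = f(0.245000, -1.267290) = 1.057377
  y ← -1.600000 + 0.49·1.057377 = -1.081885
x=0.490000, y=-1.081885:
  k1 = f(0.490000, -1.081885) = 0.794324
  k2 = f(0.735000, -0.887276) = 0.606743
  y ← -1.081885 + 0.49·0.606743 = -0.784581
x=0.980000, y=-0.784581:
  k1 = f(0.980000, -0.784581) = 0.441562
  k2 = f(1.225000, -0.676399) = 0.322560
  y ← -0.784581 + 0.49·0.322560 = -0.626527
y(1.47) ≈ -0.6265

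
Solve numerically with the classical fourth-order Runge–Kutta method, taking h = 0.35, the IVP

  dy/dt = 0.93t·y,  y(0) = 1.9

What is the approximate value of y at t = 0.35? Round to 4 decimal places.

RK4: k1 = f(t_n, y_n); k2 = f(t_n + h/2, y_n + (h/2)·k1); k3 = f(t_n + h/2, y_n + (h/2)·k2); k4 = f(t_n + h, y_n + h·k3); y_{n+1} = y_n + (h/6)·(k1 + 2k2 + 2k3 + k4).
t=0.000000, y=1.900000:
  k1 = f(0.000000, 1.900000) = 0.000000
  k2 = f(0.175000, 1.900000) = 0.309225
  k3 = f(0.175000, 1.954114) = 0.318032
  k4 = f(0.350000, 2.011311) = 0.654682
  y ← 1.900000 + (0.35/6)·(k1 + 2k2 + 2k3 + k4) = 2.011370
y(0.35) ≈ 2.0114

2.0114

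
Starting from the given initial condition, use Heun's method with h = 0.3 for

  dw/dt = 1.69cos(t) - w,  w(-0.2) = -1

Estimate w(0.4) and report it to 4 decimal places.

0.1725

Heun: k1 = f(t_n, w_n); k2 = f(t_n + h, w_n + h·k1); w_{n+1} = w_n + (h/2)·(k1 + k2).
t=-0.200000, w=-1.000000:
  k1 = f(-0.200000, -1.000000) = 2.656313
  k2 = f(0.100000, -0.203106) = 1.884663
  w ← -1.000000 + (0.3/2)·(2.656313 + 1.884663) = -0.318854
t=0.100000, w=-0.318854:
  k1 = f(0.100000, -0.318854) = 2.000411
  k2 = f(0.400000, 0.281270) = 1.275324
  w ← -0.318854 + (0.3/2)·(2.000411 + 1.275324) = 0.172506
w(0.4) ≈ 0.1725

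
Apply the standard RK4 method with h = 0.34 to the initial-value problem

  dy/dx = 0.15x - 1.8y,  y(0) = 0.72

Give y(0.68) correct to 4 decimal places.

RK4: k1 = f(x_n, y_n); k2 = f(x_n + h/2, y_n + (h/2)·k1); k3 = f(x_n + h/2, y_n + (h/2)·k2); k4 = f(x_n + h, y_n + h·k3); y_{n+1} = y_n + (h/6)·(k1 + 2k2 + 2k3 + k4).
x=0.000000, y=0.720000:
  k1 = f(0.000000, 0.720000) = -1.296000
  k2 = f(0.170000, 0.499680) = -0.873924
  k3 = f(0.170000, 0.571433) = -1.003079
  k4 = f(0.340000, 0.378953) = -0.631115
  y ← 0.720000 + (0.34/6)·(k1 + 2k2 + 2k3 + k4) = 0.398070
x=0.340000, y=0.398070:
  k1 = f(0.340000, 0.398070) = -0.665526
  k2 = f(0.510000, 0.284930) = -0.436375
  k3 = f(0.510000, 0.323886) = -0.506495
  k4 = f(0.680000, 0.225861) = -0.304551
  y ← 0.398070 + (0.34/6)·(k1 + 2k2 + 2k3 + k4) = 0.236240
y(0.68) ≈ 0.2362

0.2362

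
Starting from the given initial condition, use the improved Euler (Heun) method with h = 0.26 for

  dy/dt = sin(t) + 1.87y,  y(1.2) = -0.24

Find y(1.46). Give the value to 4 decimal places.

-0.0758

Heun: k1 = f(t_n, y_n); k2 = f(t_n + h, y_n + h·k1); y_{n+1} = y_n + (h/2)·(k1 + k2).
t=1.200000, y=-0.240000:
  k1 = f(1.200000, -0.240000) = 0.483239
  k2 = f(1.460000, -0.114358) = 0.780019
  y ← -0.240000 + (0.26/2)·(0.483239 + 0.780019) = -0.075776
y(1.46) ≈ -0.0758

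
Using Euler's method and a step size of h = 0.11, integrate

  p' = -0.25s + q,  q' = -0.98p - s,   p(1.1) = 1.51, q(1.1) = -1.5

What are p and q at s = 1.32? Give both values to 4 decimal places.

Euler on (p,q): p_{n+1} = p_n + h·p', q_{n+1} = q_n + h·q'.
1.100000: (1.510000, -1.500000); f=(-1.775000, -2.579800) → (1.314750, -1.783778)
1.210000: (1.314750, -1.783778); f=(-2.086278, -2.498455) → (1.085259, -2.058608)
(p(1.32), q(1.32)) ≈ (1.0853, -2.0586)

1.0853, -2.0586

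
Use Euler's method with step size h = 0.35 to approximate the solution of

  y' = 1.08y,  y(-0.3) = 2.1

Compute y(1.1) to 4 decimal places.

Euler: y_{n+1} = y_n + h·f(t_n, y_n).
t=-0.300000, y=2.100000: f=2.268000 → y ← 2.100000 + 0.35·2.268000 = 2.893800
t=0.050000, y=2.893800: f=3.125304 → y ← 2.893800 + 0.35·3.125304 = 3.987656
t=0.400000, y=3.987656: f=4.306669 → y ← 3.987656 + 0.35·4.306669 = 5.494991
t=0.750000, y=5.494991: f=5.934590 → y ← 5.494991 + 0.35·5.934590 = 7.572097
y(1.1) ≈ 7.5721

7.5721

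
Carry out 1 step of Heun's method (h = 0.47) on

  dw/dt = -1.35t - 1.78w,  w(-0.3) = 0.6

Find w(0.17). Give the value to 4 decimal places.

0.2696

Heun: k1 = f(t_n, w_n); k2 = f(t_n + h, w_n + h·k1); w_{n+1} = w_n + (h/2)·(k1 + k2).
t=-0.300000, w=0.600000:
  k1 = f(-0.300000, 0.600000) = -0.663000
  k2 = f(0.170000, 0.288390) = -0.742834
  w ← 0.600000 + (0.47/2)·(-0.663000 + (-0.742834)) = 0.269629
w(0.17) ≈ 0.2696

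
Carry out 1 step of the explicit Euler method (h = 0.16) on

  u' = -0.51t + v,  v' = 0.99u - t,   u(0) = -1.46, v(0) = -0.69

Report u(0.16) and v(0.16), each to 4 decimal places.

Euler on (u,v): u_{n+1} = u_n + h·u', v_{n+1} = v_n + h·v'.
0.000000: (-1.460000, -0.690000); f=(-0.690000, -1.445400) → (-1.570400, -0.921264)
(u(0.16), v(0.16)) ≈ (-1.5704, -0.9213)

-1.5704, -0.9213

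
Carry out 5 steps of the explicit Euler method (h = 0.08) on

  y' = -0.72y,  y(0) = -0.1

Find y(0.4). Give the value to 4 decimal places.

Euler: y_{n+1} = y_n + h·f(x_n, y_n).
x=0.000000, y=-0.100000: f=0.072000 → y ← -0.100000 + 0.08·0.072000 = -0.094240
x=0.080000, y=-0.094240: f=0.067853 → y ← -0.094240 + 0.08·0.067853 = -0.088812
x=0.160000, y=-0.088812: f=0.063944 → y ← -0.088812 + 0.08·0.063944 = -0.083696
x=0.240000, y=-0.083696: f=0.060261 → y ← -0.083696 + 0.08·0.060261 = -0.078875
x=0.320000, y=-0.078875: f=0.056790 → y ← -0.078875 + 0.08·0.056790 = -0.074332
y(0.4) ≈ -0.0743

-0.0743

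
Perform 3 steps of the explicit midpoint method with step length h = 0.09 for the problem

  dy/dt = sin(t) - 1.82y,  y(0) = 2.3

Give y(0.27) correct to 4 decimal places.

1.4420

Midpoint: k1 = f(t_n, y_n); k2 = f(t_n + h/2, y_n + (h/2)·k1); y_{n+1} = y_n + h·k2.
t=0.000000, y=2.300000:
  k1 = f(0.000000, 2.300000) = -4.186000
  k2 = f(0.045000, 2.111630) = -3.798182
  y ← 2.300000 + 0.09·(-3.798182) = 1.958164
t=0.090000, y=1.958164:
  k1 = f(0.090000, 1.958164) = -3.473979
  k2 = f(0.135000, 1.801835) = -3.144749
  y ← 1.958164 + 0.09·(-3.144749) = 1.675136
t=0.180000, y=1.675136:
  k1 = f(0.180000, 1.675136) = -2.869718
  k2 = f(0.225000, 1.545999) = -2.590612
  y ← 1.675136 + 0.09·(-2.590612) = 1.441981
y(0.27) ≈ 1.4420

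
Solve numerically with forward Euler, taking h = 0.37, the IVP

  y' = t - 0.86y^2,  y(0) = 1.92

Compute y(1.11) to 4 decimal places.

Euler: y_{n+1} = y_n + h·f(t_n, y_n).
t=0.000000, y=1.920000: f=-3.170304 → y ← 1.920000 + 0.37·(-3.170304) = 0.746988
t=0.370000, y=0.746988: f=-0.109872 → y ← 0.746988 + 0.37·(-0.109872) = 0.706335
t=0.740000, y=0.706335: f=0.310938 → y ← 0.706335 + 0.37·0.310938 = 0.821382
y(1.11) ≈ 0.8214

0.8214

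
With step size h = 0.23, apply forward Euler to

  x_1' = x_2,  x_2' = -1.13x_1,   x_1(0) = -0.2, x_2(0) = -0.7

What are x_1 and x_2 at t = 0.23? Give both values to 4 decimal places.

Euler on (x_1,x_2): x_1_{n+1} = x_1_n + h·x_1', x_2_{n+1} = x_2_n + h·x_2'.
0.000000: (-0.200000, -0.700000); f=(-0.700000, 0.226000) → (-0.361000, -0.648020)
(x_1(0.23), x_2(0.23)) ≈ (-0.3610, -0.6480)

-0.3610, -0.6480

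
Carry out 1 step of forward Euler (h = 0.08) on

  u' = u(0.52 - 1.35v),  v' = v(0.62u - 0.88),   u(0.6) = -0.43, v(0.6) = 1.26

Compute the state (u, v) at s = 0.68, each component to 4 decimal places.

Euler on (u,v): u_{n+1} = u_n + h·u', v_{n+1} = v_n + h·v'.
0.600000: (-0.430000, 1.260000); f=(0.507830, -1.444716) → (-0.389374, 1.144423)
(u(0.68), v(0.68)) ≈ (-0.3894, 1.1444)

-0.3894, 1.1444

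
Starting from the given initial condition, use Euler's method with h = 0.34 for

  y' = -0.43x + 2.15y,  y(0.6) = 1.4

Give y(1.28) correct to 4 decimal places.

Euler: y_{n+1} = y_n + h·f(x_n, y_n).
x=0.600000, y=1.400000: f=2.752000 → y ← 1.400000 + 0.34·2.752000 = 2.335680
x=0.940000, y=2.335680: f=4.617512 → y ← 2.335680 + 0.34·4.617512 = 3.905634
y(1.28) ≈ 3.9056

3.9056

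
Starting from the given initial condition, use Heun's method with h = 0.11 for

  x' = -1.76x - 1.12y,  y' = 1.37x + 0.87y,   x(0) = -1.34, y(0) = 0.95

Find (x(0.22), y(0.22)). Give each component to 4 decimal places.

Heun on (x,y): k1 = f(s_n, state_n); k2 = f(s_n + h, state_n + h·k1); state_{n+1} = state_n + (h/2)·(k1 + k2).
0.000000: (-1.340000, 0.950000)
  k1 = (1.294400, -1.009300)
  predictor → (-1.197616, 0.838977)
  k2 = (1.168150, -0.910824)
  → (-1.204560, 0.844393)
0.110000: (-1.204560, 0.844393)
  k1 = (1.174305, -0.915625)
  predictor → (-1.075386, 0.743674)
  k2 = (1.059764, -0.826282)
  → (-1.081686, 0.748588)
(x(0.22), y(0.22)) ≈ (-1.0817, 0.7486)

-1.0817, 0.7486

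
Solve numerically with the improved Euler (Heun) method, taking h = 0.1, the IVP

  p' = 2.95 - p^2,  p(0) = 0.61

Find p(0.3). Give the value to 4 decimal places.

Heun: k1 = f(t_n, p_n); k2 = f(t_n + h, p_n + h·k1); p_{n+1} = p_n + (h/2)·(k1 + k2).
t=0.000000, p=0.610000:
  k1 = f(0.000000, 0.610000) = 2.577900
  k2 = f(0.100000, 0.867790) = 2.196941
  p ← 0.610000 + (0.1/2)·(2.577900 + 2.196941) = 0.848742
t=0.100000, p=0.848742:
  k1 = f(0.100000, 0.848742) = 2.229637
  k2 = f(0.200000, 1.071706) = 1.801447
  p ← 0.848742 + (0.1/2)·(2.229637 + 1.801447) = 1.050296
t=0.200000, p=1.050296:
  k1 = f(0.200000, 1.050296) = 1.846878
  k2 = f(0.300000, 1.234984) = 1.424815
  p ← 1.050296 + (0.1/2)·(1.846878 + 1.424815) = 1.213881
p(0.3) ≈ 1.2139

1.2139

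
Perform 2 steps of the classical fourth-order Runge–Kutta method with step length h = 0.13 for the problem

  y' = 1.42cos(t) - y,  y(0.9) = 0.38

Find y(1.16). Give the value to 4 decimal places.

0.4583

RK4: k1 = f(t_n, y_n); k2 = f(t_n + h/2, y_n + (h/2)·k1); k3 = f(t_n + h/2, y_n + (h/2)·k2); k4 = f(t_n + h, y_n + h·k3); y_{n+1} = y_n + (h/6)·(k1 + 2k2 + 2k3 + k4).
t=0.900000, y=0.380000:
  k1 = f(0.900000, 0.380000) = 0.502686
  k2 = f(0.965000, 0.412675) = 0.395897
  k3 = f(0.965000, 0.405733) = 0.402839
  k4 = f(1.030000, 0.432369) = 0.298674
  y ← 0.380000 + (0.13/6)·(k1 + 2k2 + 2k3 + k4) = 0.431975
t=1.030000, y=0.431975:
  k1 = f(1.030000, 0.431975) = 0.299068
  k2 = f(1.095000, 0.451414) = 0.199012
  k3 = f(1.095000, 0.444910) = 0.205516
  k4 = f(1.160000, 0.458692) = 0.108370
  y ← 0.431975 + (0.13/6)·(k1 + 2k2 + 2k3 + k4) = 0.458332
y(1.16) ≈ 0.4583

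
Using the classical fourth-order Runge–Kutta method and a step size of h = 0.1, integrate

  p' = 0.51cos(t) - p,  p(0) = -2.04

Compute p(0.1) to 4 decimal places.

-1.7974

RK4: k1 = f(t_n, p_n); k2 = f(t_n + h/2, p_n + (h/2)·k1); k3 = f(t_n + h/2, p_n + (h/2)·k2); k4 = f(t_n + h, p_n + h·k3); p_{n+1} = p_n + (h/6)·(k1 + 2k2 + 2k3 + k4).
t=0.000000, p=-2.040000:
  k1 = f(0.000000, -2.040000) = 2.550000
  k2 = f(0.050000, -1.912500) = 2.421863
  k3 = f(0.050000, -1.918907) = 2.428270
  k4 = f(0.100000, -1.797173) = 2.304625
  p ← -2.040000 + (0.1/6)·(k1 + 2k2 + 2k3 + k4) = -1.797419
p(0.1) ≈ -1.7974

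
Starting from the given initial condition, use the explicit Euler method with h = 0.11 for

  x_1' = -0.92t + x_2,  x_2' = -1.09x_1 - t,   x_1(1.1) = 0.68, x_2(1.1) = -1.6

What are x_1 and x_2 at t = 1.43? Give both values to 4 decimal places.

Euler on (x_1,x_2): x_1_{n+1} = x_1_n + h·x_1', x_2_{n+1} = x_2_n + h·x_2'.
1.100000: (0.680000, -1.600000); f=(-2.612000, -1.841200) → (0.392680, -1.802532)
1.210000: (0.392680, -1.802532); f=(-2.915732, -1.638021) → (0.071949, -1.982714)
1.320000: (0.071949, -1.982714); f=(-3.197114, -1.398425) → (-0.279733, -2.136541)
(x_1(1.43), x_2(1.43)) ≈ (-0.2797, -2.1365)

-0.2797, -2.1365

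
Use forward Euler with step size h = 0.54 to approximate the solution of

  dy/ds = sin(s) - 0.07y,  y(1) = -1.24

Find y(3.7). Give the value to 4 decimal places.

Euler: y_{n+1} = y_n + h·f(s_n, y_n).
s=1.000000, y=-1.240000: f=0.928271 → y ← -1.240000 + 0.54·0.928271 = -0.738734
s=1.540000, y=-0.738734: f=1.051237 → y ← -0.738734 + 0.54·1.051237 = -0.171066
s=2.080000, y=-0.171066: f=0.885108 → y ← -0.171066 + 0.54·0.885108 = 0.306893
s=2.620000, y=0.306893: f=0.476779 → y ← 0.306893 + 0.54·0.476779 = 0.564353
s=3.160000, y=0.564353: f=-0.057911 → y ← 0.564353 + 0.54·(-0.057911) = 0.533081
y(3.7) ≈ 0.5331

0.5331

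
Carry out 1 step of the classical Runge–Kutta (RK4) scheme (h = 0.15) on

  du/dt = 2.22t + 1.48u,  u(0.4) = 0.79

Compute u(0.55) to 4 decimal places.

1.1624

RK4: k1 = f(t_n, u_n); k2 = f(t_n + h/2, u_n + (h/2)·k1); k3 = f(t_n + h/2, u_n + (h/2)·k2); k4 = f(t_n + h, u_n + h·k3); u_{n+1} = u_n + (h/6)·(k1 + 2k2 + 2k3 + k4).
t=0.400000, u=0.790000:
  k1 = f(0.400000, 0.790000) = 2.057200
  k2 = f(0.475000, 0.944290) = 2.452049
  k3 = f(0.475000, 0.973904) = 2.495877
  k4 = f(0.550000, 1.164382) = 2.944285
  u ← 0.790000 + (0.15/6)·(k1 + 2k2 + 2k3 + k4) = 1.162433
u(0.55) ≈ 1.1624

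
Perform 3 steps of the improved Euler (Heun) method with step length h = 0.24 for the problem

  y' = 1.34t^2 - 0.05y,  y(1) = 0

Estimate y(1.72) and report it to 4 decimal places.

Heun: k1 = f(t_n, y_n); k2 = f(t_n + h, y_n + h·k1); y_{n+1} = y_n + (h/2)·(k1 + k2).
t=1.000000, y=0.000000:
  k1 = f(1.000000, 0.000000) = 1.340000
  k2 = f(1.240000, 0.321600) = 2.044304
  y ← 0.000000 + (0.24/2)·(1.340000 + 2.044304) = 0.406116
t=1.240000, y=0.406116:
  k1 = f(1.240000, 0.406116) = 2.040078
  k2 = f(1.480000, 0.895735) = 2.890349
  y ← 0.406116 + (0.24/2)·(2.040078 + 2.890349) = 0.997768
t=1.480000, y=0.997768:
  k1 = f(1.480000, 0.997768) = 2.885248
  k2 = f(1.720000, 1.690227) = 3.879745
  y ← 0.997768 + (0.24/2)·(2.885248 + 3.879745) = 1.809567
y(1.72) ≈ 1.8096

1.8096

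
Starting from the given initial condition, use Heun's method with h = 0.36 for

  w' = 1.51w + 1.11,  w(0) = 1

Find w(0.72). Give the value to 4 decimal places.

Heun: k1 = f(x_n, w_n); k2 = f(x_n + h, w_n + h·k1); w_{n+1} = w_n + (h/2)·(k1 + k2).
x=0.000000, w=1.000000:
  k1 = f(0.000000, 1.000000) = 2.620000
  k2 = f(0.360000, 1.943200) = 4.044232
  w ← 1.000000 + (0.36/2)·(2.620000 + 4.044232) = 2.199562
x=0.360000, w=2.199562:
  k1 = f(0.360000, 2.199562) = 4.431338
  k2 = f(0.720000, 3.794844) = 6.840214
  w ← 2.199562 + (0.36/2)·(4.431338 + 6.840214) = 4.228441
w(0.72) ≈ 4.2284

4.2284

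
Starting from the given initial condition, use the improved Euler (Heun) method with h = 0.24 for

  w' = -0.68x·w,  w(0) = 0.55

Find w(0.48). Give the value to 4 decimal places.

Heun: k1 = f(x_n, w_n); k2 = f(x_n + h, w_n + h·k1); w_{n+1} = w_n + (h/2)·(k1 + k2).
x=0.000000, w=0.550000:
  k1 = f(0.000000, 0.550000) = 0.000000
  k2 = f(0.240000, 0.550000) = -0.089760
  w ← 0.550000 + (0.24/2)·(0.000000 + (-0.089760)) = 0.539229
x=0.240000, w=0.539229:
  k1 = f(0.240000, 0.539229) = -0.088002
  k2 = f(0.480000, 0.518108) = -0.169111
  w ← 0.539229 + (0.24/2)·(-0.088002 + (-0.169111)) = 0.508375
w(0.48) ≈ 0.5084

0.5084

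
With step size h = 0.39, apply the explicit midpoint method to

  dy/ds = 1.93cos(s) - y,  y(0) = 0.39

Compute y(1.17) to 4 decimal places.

Midpoint: k1 = f(s_n, y_n); k2 = f(s_n + h/2, y_n + (h/2)·k1); y_{n+1} = y_n + h·k2.
s=0.000000, y=0.390000:
  k1 = f(0.000000, 0.390000) = 1.540000
  k2 = f(0.195000, 0.690300) = 1.203122
  y ← 0.390000 + 0.39·1.203122 = 0.859218
s=0.390000, y=0.859218:
  k1 = f(0.390000, 0.859218) = 0.925857
  k2 = f(0.585000, 1.039760) = 0.569305
  y ← 0.859218 + 0.39·0.569305 = 1.081246
s=0.780000, y=1.081246:
  k1 = f(0.780000, 1.081246) = 0.290817
  k2 = f(0.975000, 1.137956) = -0.054901
  y ← 1.081246 + 0.39·(-0.054901) = 1.059835
y(1.17) ≈ 1.0598

1.0598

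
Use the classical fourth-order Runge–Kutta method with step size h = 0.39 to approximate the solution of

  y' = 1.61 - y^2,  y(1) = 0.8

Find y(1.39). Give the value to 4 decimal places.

1.0703

RK4: k1 = f(x_n, y_n); k2 = f(x_n + h/2, y_n + (h/2)·k1); k3 = f(x_n + h/2, y_n + (h/2)·k2); k4 = f(x_n + h, y_n + h·k3); y_{n+1} = y_n + (h/6)·(k1 + 2k2 + 2k3 + k4).
x=1.000000, y=0.800000:
  k1 = f(1.000000, 0.800000) = 0.970000
  k2 = f(1.195000, 0.989150) = 0.631582
  k3 = f(1.195000, 0.923159) = 0.757778
  k4 = f(1.390000, 1.095534) = 0.409806
  y ← 0.800000 + (0.39/6)·(k1 + 2k2 + 2k3 + k4) = 1.070304
y(1.39) ≈ 1.0703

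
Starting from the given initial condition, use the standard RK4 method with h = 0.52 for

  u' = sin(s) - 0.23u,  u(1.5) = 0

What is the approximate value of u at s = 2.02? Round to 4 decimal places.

0.4755

RK4: k1 = f(s_n, u_n); k2 = f(s_n + h/2, u_n + (h/2)·k1); k3 = f(s_n + h/2, u_n + (h/2)·k2); k4 = f(s_n + h, u_n + h·k3); u_{n+1} = u_n + (h/6)·(k1 + 2k2 + 2k3 + k4).
s=1.500000, u=0.000000:
  k1 = f(1.500000, 0.000000) = 0.997495
  k2 = f(1.760000, 0.259349) = 0.922504
  k3 = f(1.760000, 0.239851) = 0.926989
  k4 = f(2.020000, 0.482034) = 0.789925
  u ← 0.000000 + (0.52/6)·(k1 + 2k2 + 2k3 + k4) = 0.475488
u(2.02) ≈ 0.4755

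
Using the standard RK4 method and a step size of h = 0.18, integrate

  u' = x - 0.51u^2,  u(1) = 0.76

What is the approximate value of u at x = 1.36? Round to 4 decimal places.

RK4: k1 = f(x_n, u_n); k2 = f(x_n + h/2, u_n + (h/2)·k1); k3 = f(x_n + h/2, u_n + (h/2)·k2); k4 = f(x_n + h, u_n + h·k3); u_{n+1} = u_n + (h/6)·(k1 + 2k2 + 2k3 + k4).
x=1.000000, u=0.760000:
  k1 = f(1.000000, 0.760000) = 0.705424
  k2 = f(1.090000, 0.823488) = 0.744152
  k3 = f(1.090000, 0.826974) = 0.741218
  k4 = f(1.180000, 0.893419) = 0.772919
  u ← 0.760000 + (0.18/6)·(k1 + 2k2 + 2k3 + k4) = 0.893473
x=1.180000, u=0.893473:
  k1 = f(1.180000, 0.893473) = 0.772870
  k2 = f(1.270000, 0.963031) = 0.797011
  k3 = f(1.270000, 0.965204) = 0.794875
  k4 = f(1.360000, 1.036550) = 0.812038
  u ← 0.893473 + (0.18/6)·(k1 + 2k2 + 2k3 + k4) = 1.036533
u(1.36) ≈ 1.0365

1.0365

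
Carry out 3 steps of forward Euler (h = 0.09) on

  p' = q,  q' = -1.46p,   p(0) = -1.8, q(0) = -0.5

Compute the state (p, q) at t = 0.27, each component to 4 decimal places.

-1.8706, 0.2245

Euler on (p,q): p_{n+1} = p_n + h·p', q_{n+1} = q_n + h·q'.
0.000000: (-1.800000, -0.500000); f=(-0.500000, 2.628000) → (-1.845000, -0.263480)
0.090000: (-1.845000, -0.263480); f=(-0.263480, 2.693700) → (-1.868713, -0.021047)
0.180000: (-1.868713, -0.021047); f=(-0.021047, 2.728321) → (-1.870607, 0.224502)
(p(0.27), q(0.27)) ≈ (-1.8706, 0.2245)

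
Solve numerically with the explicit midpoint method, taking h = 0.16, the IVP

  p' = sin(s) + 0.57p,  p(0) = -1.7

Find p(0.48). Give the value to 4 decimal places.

-2.1113

Midpoint: k1 = f(s_n, p_n); k2 = f(s_n + h/2, p_n + (h/2)·k1); p_{n+1} = p_n + h·k2.
s=0.000000, p=-1.700000:
  k1 = f(0.000000, -1.700000) = -0.969000
  k2 = f(0.080000, -1.777520) = -0.933272
  p ← -1.700000 + 0.16·(-0.933272) = -1.849323
s=0.160000, p=-1.849323:
  k1 = f(0.160000, -1.849323) = -0.894796
  k2 = f(0.240000, -1.920907) = -0.857214
  p ← -1.849323 + 0.16·(-0.857214) = -1.986478
s=0.320000, p=-1.986478:
  k1 = f(0.320000, -1.986478) = -0.817726
  k2 = f(0.400000, -2.051896) = -0.780162
  p ← -1.986478 + 0.16·(-0.780162) = -2.111304
p(0.48) ≈ -2.1113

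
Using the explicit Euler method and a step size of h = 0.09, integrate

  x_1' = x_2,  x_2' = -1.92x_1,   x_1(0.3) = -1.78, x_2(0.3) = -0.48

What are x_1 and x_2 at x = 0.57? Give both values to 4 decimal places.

-1.8259, 0.4604

Euler on (x_1,x_2): x_1_{n+1} = x_1_n + h·x_1', x_2_{n+1} = x_2_n + h·x_2'.
0.300000: (-1.780000, -0.480000); f=(-0.480000, 3.417600) → (-1.823200, -0.172416)
0.390000: (-1.823200, -0.172416); f=(-0.172416, 3.500544) → (-1.838717, 0.142633)
0.480000: (-1.838717, 0.142633); f=(0.142633, 3.530337) → (-1.825880, 0.460363)
(x_1(0.57), x_2(0.57)) ≈ (-1.8259, 0.4604)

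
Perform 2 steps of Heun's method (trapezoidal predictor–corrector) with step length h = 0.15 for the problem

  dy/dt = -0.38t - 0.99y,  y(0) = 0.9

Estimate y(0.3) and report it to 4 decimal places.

Heun: k1 = f(t_n, y_n); k2 = f(t_n + h, y_n + h·k1); y_{n+1} = y_n + (h/2)·(k1 + k2).
t=0.000000, y=0.900000:
  k1 = f(0.000000, 0.900000) = -0.891000
  k2 = f(0.150000, 0.766350) = -0.815686
  y ← 0.900000 + (0.15/2)·(-0.891000 + (-0.815686)) = 0.771999
t=0.150000, y=0.771999:
  k1 = f(0.150000, 0.771999) = -0.821279
  k2 = f(0.300000, 0.648807) = -0.756319
  y ← 0.771999 + (0.15/2)·(-0.821279 + (-0.756319)) = 0.653679
y(0.3) ≈ 0.6537

0.6537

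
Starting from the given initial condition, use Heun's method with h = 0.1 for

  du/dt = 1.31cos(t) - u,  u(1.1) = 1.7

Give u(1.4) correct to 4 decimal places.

1.3635

Heun: k1 = f(t_n, u_n); k2 = f(t_n + h, u_n + h·k1); u_{n+1} = u_n + (h/2)·(k1 + k2).
t=1.100000, u=1.700000:
  k1 = f(1.100000, 1.700000) = -1.105789
  k2 = f(1.200000, 1.589421) = -1.114732
  u ← 1.700000 + (0.1/2)·(-1.105789 + (-1.114732)) = 1.588974
t=1.200000, u=1.588974:
  k1 = f(1.200000, 1.588974) = -1.114285
  k2 = f(1.300000, 1.477545) = -1.127122
  u ← 1.588974 + (0.1/2)·(-1.114285 + (-1.127122)) = 1.476904
t=1.300000, u=1.476904:
  k1 = f(1.300000, 1.476904) = -1.126480
  k2 = f(1.400000, 1.364256) = -1.141599
  u ← 1.476904 + (0.1/2)·(-1.126480 + (-1.141599)) = 1.363500
u(1.4) ≈ 1.3635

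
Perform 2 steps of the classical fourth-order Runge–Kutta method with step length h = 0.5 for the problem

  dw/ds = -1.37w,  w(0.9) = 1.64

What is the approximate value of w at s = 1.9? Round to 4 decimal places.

RK4: k1 = f(s_n, w_n); k2 = f(s_n + h/2, w_n + (h/2)·k1); k3 = f(s_n + h/2, w_n + (h/2)·k2); k4 = f(s_n + h, w_n + h·k3); w_{n+1} = w_n + (h/6)·(k1 + 2k2 + 2k3 + k4).
s=0.900000, w=1.640000:
  k1 = f(0.900000, 1.640000) = -2.246800
  k2 = f(1.150000, 1.078300) = -1.477271
  k3 = f(1.150000, 1.270682) = -1.740835
  k4 = f(1.400000, 0.769583) = -1.054328
  w ← 1.640000 + (0.5/6)·(k1 + 2k2 + 2k3 + k4) = 0.828555
s=1.400000, w=0.828555:
  k1 = f(1.400000, 0.828555) = -1.135120
  k2 = f(1.650000, 0.544775) = -0.746342
  k3 = f(1.650000, 0.641970) = -0.879498
  k4 = f(1.900000, 0.388806) = -0.532664
  w ← 0.828555 + (0.5/6)·(k1 + 2k2 + 2k3 + k4) = 0.418600
w(1.9) ≈ 0.4186

0.4186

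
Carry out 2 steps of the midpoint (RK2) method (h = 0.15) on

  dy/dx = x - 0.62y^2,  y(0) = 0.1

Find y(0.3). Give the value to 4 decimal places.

Midpoint: k1 = f(x_n, y_n); k2 = f(x_n + h/2, y_n + (h/2)·k1); y_{n+1} = y_n + h·k2.
x=0.000000, y=0.100000:
  k1 = f(0.000000, 0.100000) = -0.006200
  k2 = f(0.075000, 0.099535) = 0.068858
  y ← 0.100000 + 0.15·0.068858 = 0.110329
x=0.150000, y=0.110329:
  k1 = f(0.150000, 0.110329) = 0.142453
  k2 = f(0.225000, 0.121013) = 0.215921
  y ← 0.110329 + 0.15·0.215921 = 0.142717
y(0.3) ≈ 0.1427

0.1427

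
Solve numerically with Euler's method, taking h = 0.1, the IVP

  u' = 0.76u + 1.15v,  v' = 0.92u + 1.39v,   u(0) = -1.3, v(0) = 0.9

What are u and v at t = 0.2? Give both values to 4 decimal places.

Euler on (u,v): u_{n+1} = u_n + h·u', v_{n+1} = v_n + h·v'.
0.000000: (-1.300000, 0.900000); f=(0.047000, 0.055000) → (-1.295300, 0.905500)
0.100000: (-1.295300, 0.905500); f=(0.056897, 0.066969) → (-1.289610, 0.912197)
(u(0.2), v(0.2)) ≈ (-1.2896, 0.9122)

-1.2896, 0.9122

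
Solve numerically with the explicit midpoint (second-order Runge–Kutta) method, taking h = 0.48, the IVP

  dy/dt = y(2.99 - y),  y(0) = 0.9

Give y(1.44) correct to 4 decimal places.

2.8005

Midpoint: k1 = f(t_n, y_n); k2 = f(t_n + h/2, y_n + (h/2)·k1); y_{n+1} = y_n + h·k2.
t=0.000000, y=0.900000:
  k1 = f(0.000000, 0.900000) = 1.881000
  k2 = f(0.240000, 1.351440) = 2.214416
  y ← 0.900000 + 0.48·2.214416 = 1.962919
t=0.480000, y=1.962919:
  k1 = f(0.480000, 1.962919) = 2.016076
  k2 = f(0.720000, 2.446778) = 1.329144
  y ← 1.962919 + 0.48·1.329144 = 2.600909
t=0.960000, y=2.600909:
  k1 = f(0.960000, 2.600909) = 1.011991
  k2 = f(1.200000, 2.843786) = 0.415800
  y ← 2.600909 + 0.48·0.415800 = 2.800493
y(1.44) ≈ 2.8005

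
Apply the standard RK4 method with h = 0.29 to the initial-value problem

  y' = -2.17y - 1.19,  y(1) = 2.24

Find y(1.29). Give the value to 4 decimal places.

RK4: k1 = f(t_n, y_n); k2 = f(t_n + h/2, y_n + (h/2)·k1); k3 = f(t_n + h/2, y_n + (h/2)·k2); k4 = f(t_n + h, y_n + h·k3); y_{n+1} = y_n + (h/6)·(k1 + 2k2 + 2k3 + k4).
t=1.000000, y=2.240000:
  k1 = f(1.000000, 2.240000) = -6.050800
  k2 = f(1.145000, 1.362634) = -4.146916
  k3 = f(1.145000, 1.638697) = -4.745973
  k4 = f(1.290000, 0.863668) = -3.064159
  y ← 2.240000 + (0.29/6)·(k1 + 2k2 + 2k3 + k4) = 0.939798
y(1.29) ≈ 0.9398

0.9398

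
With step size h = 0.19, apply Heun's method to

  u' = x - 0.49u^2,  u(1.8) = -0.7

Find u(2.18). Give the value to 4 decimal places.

0.0194

Heun: k1 = f(x_n, u_n); k2 = f(x_n + h, u_n + h·k1); u_{n+1} = u_n + (h/2)·(k1 + k2).
x=1.800000, u=-0.700000:
  k1 = f(1.800000, -0.700000) = 1.559900
  k2 = f(1.990000, -0.403619) = 1.910175
  u ← -0.700000 + (0.19/2)·(1.559900 + 1.910175) = -0.370343
x=1.990000, u=-0.370343:
  k1 = f(1.990000, -0.370343) = 1.922795
  k2 = f(2.180000, -0.005012) = 2.179988
  u ← -0.370343 + (0.19/2)·(1.922795 + 2.179988) = 0.019421
u(2.18) ≈ 0.0194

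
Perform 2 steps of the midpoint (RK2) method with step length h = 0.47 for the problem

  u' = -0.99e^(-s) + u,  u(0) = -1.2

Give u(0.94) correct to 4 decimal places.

Midpoint: k1 = f(s_n, u_n); k2 = f(s_n + h/2, u_n + (h/2)·k1); u_{n+1} = u_n + h·k2.
s=0.000000, u=-1.200000:
  k1 = f(0.000000, -1.200000) = -2.190000
  k2 = f(0.235000, -1.714650) = -2.497315
  u ← -1.200000 + 0.47·(-2.497315) = -2.373738
s=0.470000, u=-2.373738:
  k1 = f(0.470000, -2.373738) = -2.992490
  k2 = f(0.705000, -3.076973) = -3.566141
  u ← -2.373738 + 0.47·(-3.566141) = -4.049824
u(0.94) ≈ -4.0498

-4.0498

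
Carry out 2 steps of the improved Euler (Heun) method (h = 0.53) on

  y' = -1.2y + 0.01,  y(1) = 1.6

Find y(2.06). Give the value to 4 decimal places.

0.5187

Heun: k1 = f(x_n, y_n); k2 = f(x_n + h, y_n + h·k1); y_{n+1} = y_n + (h/2)·(k1 + k2).
x=1.000000, y=1.600000:
  k1 = f(1.000000, 1.600000) = -1.910000
  k2 = f(1.530000, 0.587700) = -0.695240
  y ← 1.600000 + (0.53/2)·(-1.910000 + (-0.695240)) = 0.909611
x=1.530000, y=0.909611:
  k1 = f(1.530000, 0.909611) = -1.081534
  k2 = f(2.060000, 0.336399) = -0.393678
  y ← 0.909611 + (0.53/2)·(-1.081534 + (-0.393678)) = 0.518680
y(2.06) ≈ 0.5187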